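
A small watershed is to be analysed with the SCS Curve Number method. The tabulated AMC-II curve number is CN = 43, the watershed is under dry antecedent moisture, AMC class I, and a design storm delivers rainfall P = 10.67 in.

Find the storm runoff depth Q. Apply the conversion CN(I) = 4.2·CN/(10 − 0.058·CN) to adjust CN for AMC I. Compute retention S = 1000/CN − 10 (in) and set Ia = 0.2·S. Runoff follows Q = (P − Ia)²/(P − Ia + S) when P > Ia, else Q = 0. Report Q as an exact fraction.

Q = 17204781889/32543126700 in ≈ 0.529 in

Adjust CN=43 to AMC I: 4.2·43/(10 − 0.058·43) → (903/5) ÷ (3753/500) = 30100/1251 ≈ 24.061
Retention S: 1000/CN − 10 with CN=24.061 → S = 9500/301 ≈ 31.561 in
Ia = 0.2·(9500/301) = 1900/301 in ≈ 6.312 in
Since P=10.670 > Ia=6.312: effective rainfall P−Ia = 131167/30100 in
Q = (131167/30100)²/((131167/30100) + 9500/301) = (17204781889/906010000)/(1081167/30100) = 17204781889/32543126700 in ≈ 0.529 in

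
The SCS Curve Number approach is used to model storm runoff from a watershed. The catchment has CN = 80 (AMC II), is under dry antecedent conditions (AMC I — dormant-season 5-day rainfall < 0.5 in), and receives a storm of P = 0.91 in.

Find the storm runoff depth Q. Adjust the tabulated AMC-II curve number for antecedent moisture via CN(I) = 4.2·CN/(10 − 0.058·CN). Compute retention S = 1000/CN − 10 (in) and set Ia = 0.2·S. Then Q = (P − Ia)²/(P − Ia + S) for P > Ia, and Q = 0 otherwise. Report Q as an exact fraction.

Q = 0 in ≈ 0.000 in

Dry (AMC I): CN(I) = 4.2·80/(10 − 0.058·80) = 336/(134/25) = 4200/67 ≈ 62.687
S = 1000/(4200/67) − 10 = 125/21 in ≈ 5.952 in
Ia = 0.2S: 0.2·5.952 = 1.190 in (exactly 25/21)
P = 0.910 ≤ Ia = 1.190 in: entire storm abstracted, Q = 0.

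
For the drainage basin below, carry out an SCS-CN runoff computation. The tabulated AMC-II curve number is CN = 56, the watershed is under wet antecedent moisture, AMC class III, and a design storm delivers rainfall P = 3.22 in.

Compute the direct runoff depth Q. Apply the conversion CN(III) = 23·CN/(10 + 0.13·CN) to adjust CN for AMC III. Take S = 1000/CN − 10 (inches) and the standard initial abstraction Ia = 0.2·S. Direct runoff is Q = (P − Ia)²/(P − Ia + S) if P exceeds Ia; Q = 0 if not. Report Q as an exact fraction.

Q = 417017241/385764050 in ≈ 1.081 in

Wet (AMC III): CN(III) = 23·56/(10 + 0.13·56) = 1288/(432/25) = 4025/54 ≈ 74.537
Retention S: 1000/CN − 10 with CN=74.537 → S = 550/161 ≈ 3.416 in
Ia = 0.2S: 0.2·3.416 = 0.683 in (exactly 110/161)
Excess rainfall: 3.220 − 0.683 = 2.537 in; P > Ia so Q > 0
Runoff Q = (P−Ia)²/(P−Ia+S) = (2.537)²/(2.537+3.416) = 417017241/385764050 ≈ 1.081 in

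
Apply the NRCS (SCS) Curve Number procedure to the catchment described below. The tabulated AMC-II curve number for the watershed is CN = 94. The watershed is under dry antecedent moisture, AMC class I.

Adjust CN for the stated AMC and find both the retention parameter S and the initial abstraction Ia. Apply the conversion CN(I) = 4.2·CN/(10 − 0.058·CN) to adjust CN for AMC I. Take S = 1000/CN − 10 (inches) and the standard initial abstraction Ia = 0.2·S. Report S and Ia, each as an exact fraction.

S = 500/329 in ≈ 1.520 in; Ia = 100/329 in ≈ 0.304 in

Adjust CN=94 to AMC I: 4.2·94/(10 − 0.058·94) → (1974/5) ÷ (1137/250) = 32900/379 ≈ 86.807
Retention S: 1000/CN − 10 with CN=86.807 → S = 500/329 ≈ 1.520 in
Initial abstraction Ia = S/5 = (500/329)/5 = 100/329 ≈ 0.304 in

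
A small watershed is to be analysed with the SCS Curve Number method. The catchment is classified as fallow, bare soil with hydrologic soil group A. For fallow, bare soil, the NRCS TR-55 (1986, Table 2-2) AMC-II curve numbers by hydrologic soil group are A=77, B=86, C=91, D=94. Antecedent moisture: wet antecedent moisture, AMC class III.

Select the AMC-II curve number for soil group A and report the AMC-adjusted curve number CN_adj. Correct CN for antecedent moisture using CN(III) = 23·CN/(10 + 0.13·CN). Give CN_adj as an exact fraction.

NRCS table: fallow, bare soil, soil group A → CN(II) = 77
CN(III) from CN(II)=77: (23·77)/(10 + 0.13·77) = 7700/87 ≈ 88.506

CN_adj = 7700/87 ≈ 88.506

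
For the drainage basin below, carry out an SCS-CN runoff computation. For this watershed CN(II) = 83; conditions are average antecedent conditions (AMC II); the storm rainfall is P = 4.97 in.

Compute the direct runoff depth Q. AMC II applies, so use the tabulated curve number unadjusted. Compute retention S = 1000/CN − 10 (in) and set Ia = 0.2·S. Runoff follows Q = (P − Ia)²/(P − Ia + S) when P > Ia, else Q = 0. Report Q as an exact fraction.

Average conditions: CN = 83 (no AMC adjustment).
Retention S: 1000/CN − 10 with CN=83.000 → S = 170/83 ≈ 2.048 in
Ia = 0.2S: 0.2·2.048 = 0.410 in (exactly 34/83)
P − Ia = 4.970 − 0.410 = 37851/8300 ≈ 4.560 in (> 0, runoff occurs)
Q: (37851/8300)² ÷ (54851/8300) = 1432698201/455263300 in (≈ 3.147 in)

Q = 1432698201/455263300 in ≈ 3.147 in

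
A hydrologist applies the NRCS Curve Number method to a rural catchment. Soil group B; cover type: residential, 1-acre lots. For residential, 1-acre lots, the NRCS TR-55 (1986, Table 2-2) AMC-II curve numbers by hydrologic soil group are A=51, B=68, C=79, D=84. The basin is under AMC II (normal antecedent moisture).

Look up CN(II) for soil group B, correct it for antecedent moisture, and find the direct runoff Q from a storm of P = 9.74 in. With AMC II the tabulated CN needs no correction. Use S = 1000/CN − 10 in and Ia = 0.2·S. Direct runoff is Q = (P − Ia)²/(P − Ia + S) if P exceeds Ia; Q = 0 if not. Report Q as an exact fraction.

Q = 55935441/9757150 in ≈ 5.733 in

NRCS table: residential, 1-acre lots, soil group B → CN(II) = 68
CN(II) = 68; AMC II needs no correction.
Max retention: S = 1000/68 − 10 = 80/17 in (≈ 4.706 in)
Ia = 0.2·(80/17) = 16/17 in ≈ 0.941 in
Since P=9.740 > Ia=0.941: effective rainfall P−Ia = 7479/850 in
Runoff Q = (P−Ia)²/(P−Ia+S) = (8.799)²/(8.799+4.706) = 55935441/9757150 ≈ 5.733 in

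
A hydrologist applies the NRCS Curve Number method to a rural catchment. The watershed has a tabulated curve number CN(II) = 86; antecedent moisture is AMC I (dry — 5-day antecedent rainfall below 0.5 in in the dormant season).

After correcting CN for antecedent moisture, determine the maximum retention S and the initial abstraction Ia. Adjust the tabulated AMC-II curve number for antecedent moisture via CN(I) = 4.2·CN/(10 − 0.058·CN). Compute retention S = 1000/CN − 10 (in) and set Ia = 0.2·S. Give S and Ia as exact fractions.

CN(I) from CN(II)=86: (4.2·86)/(10 − 0.058·86) = 12900/179 ≈ 72.067
S = 1000/(12900/179) − 10 = 500/129 in ≈ 3.876 in
Ia = 0.2·(500/129) = 100/129 in ≈ 0.775 in

S = 500/129 in ≈ 3.876 in; Ia = 100/129 in ≈ 0.775 in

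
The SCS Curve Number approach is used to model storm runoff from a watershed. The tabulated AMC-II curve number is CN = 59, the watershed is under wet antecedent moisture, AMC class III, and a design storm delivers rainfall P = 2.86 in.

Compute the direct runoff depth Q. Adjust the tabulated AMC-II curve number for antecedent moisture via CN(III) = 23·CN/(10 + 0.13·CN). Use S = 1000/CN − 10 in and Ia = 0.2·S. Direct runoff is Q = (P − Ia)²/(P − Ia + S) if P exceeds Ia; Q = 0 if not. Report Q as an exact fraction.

Q = 23424608601/24293760350 in ≈ 0.964 in

CN(III) from CN(II)=59: (23·59)/(10 + 0.13·59) = 135700/1767 ≈ 76.797
S = 1000/(135700/1767) − 10 = 4100/1357 in ≈ 3.021 in
Initial abstraction Ia = S/5 = (4100/1357)/5 = 820/1357 ≈ 0.604 in
Since P=2.860 > Ia=0.604: effective rainfall P−Ia = 153051/67850 in
Q = (153051/67850)²/((153051/67850) + 4100/1357) = (23424608601/4603622500)/(358051/67850) = 23424608601/24293760350 in ≈ 0.964 in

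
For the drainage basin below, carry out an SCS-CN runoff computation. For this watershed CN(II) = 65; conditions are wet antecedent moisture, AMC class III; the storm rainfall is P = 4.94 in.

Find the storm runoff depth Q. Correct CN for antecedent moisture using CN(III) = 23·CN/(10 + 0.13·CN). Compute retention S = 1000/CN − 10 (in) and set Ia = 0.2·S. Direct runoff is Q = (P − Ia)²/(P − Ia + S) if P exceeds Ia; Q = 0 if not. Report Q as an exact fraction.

Q = 4469323609/1522702350 in ≈ 2.935 in

Adjust CN=65 to AMC III: 23·65/(10 + 0.13·65) → 1495 ÷ (369/20) = 29900/369 ≈ 81.030
Retention S: 1000/CN − 10 with CN=81.030 → S = 700/299 ≈ 2.341 in
Ia = 0.2S: 0.2·2.341 = 0.468 in (exactly 140/299)
Excess rainfall: 4.940 − 0.468 = 4.472 in; P > Ia so Q > 0
Q: (66853/14950)² ÷ (101853/14950) = 4469323609/1522702350 in (≈ 2.935 in)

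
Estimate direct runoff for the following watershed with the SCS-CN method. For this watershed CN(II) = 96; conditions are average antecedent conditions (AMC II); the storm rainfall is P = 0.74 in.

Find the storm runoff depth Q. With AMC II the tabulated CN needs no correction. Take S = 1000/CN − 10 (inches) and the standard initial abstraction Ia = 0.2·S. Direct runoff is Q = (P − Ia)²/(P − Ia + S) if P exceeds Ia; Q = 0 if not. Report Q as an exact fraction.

AMC II — tabulated CN = 96 applies directly.
S = 1000/96 − 10 = 5/12 in ≈ 0.417 in
Ia = 0.2·(5/12) = 1/12 in ≈ 0.083 in
Since P=0.740 > Ia=0.083: effective rainfall P−Ia = 197/300 in
Q = (197/300)²/((197/300) + 5/12) = (38809/90000)/(161/150) = 38809/96600 in ≈ 0.402 in

Q = 38809/96600 in ≈ 0.402 in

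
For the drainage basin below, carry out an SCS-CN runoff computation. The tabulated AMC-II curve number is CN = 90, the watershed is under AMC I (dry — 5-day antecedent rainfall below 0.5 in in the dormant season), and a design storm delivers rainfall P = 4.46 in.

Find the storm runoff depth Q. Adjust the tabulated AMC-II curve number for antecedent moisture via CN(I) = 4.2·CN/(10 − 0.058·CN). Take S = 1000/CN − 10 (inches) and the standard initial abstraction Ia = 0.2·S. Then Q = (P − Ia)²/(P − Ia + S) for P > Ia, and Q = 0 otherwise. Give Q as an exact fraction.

Dry (AMC I): CN(I) = 4.2·90/(10 − 0.058·90) = 378/(239/50) = 18900/239 ≈ 79.079
Retention S: 1000/CN − 10 with CN=79.079 → S = 500/189 ≈ 2.646 in
Ia = 0.2·(500/189) = 100/189 in ≈ 0.529 in
P − Ia = 4.460 − 0.529 = 37147/9450 ≈ 3.931 in (> 0, runoff occurs)
Q = (37147/9450)²/((37147/9450) + 500/189) = (1379899609/89302500)/(62147/9450) = 1379899609/587289150 in ≈ 2.350 in

Q = 1379899609/587289150 in ≈ 2.350 in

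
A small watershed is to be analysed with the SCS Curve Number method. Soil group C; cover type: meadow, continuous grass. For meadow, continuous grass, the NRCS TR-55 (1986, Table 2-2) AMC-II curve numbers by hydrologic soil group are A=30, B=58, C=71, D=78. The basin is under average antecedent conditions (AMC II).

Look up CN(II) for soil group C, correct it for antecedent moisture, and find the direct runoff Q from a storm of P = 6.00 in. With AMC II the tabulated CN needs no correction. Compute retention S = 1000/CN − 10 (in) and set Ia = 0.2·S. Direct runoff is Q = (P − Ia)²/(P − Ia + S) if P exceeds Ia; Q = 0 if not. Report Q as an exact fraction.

Q = 67712/23359 in ≈ 2.899 in

NRCS table: meadow, continuous grass, soil group C → CN(II) = 71
AMC II — tabulated CN = 71 applies directly.
Retention S: 1000/CN − 10 with CN=71.000 → S = 290/71 ≈ 4.085 in
Initial abstraction Ia = S/5 = (290/71)/5 = 58/71 ≈ 0.817 in
Since P=6.000 > Ia=0.817: effective rainfall P−Ia = 368/71 in
Runoff Q = (P−Ia)²/(P−Ia+S) = (5.183)²/(5.183+4.085) = 67712/23359 ≈ 2.899 in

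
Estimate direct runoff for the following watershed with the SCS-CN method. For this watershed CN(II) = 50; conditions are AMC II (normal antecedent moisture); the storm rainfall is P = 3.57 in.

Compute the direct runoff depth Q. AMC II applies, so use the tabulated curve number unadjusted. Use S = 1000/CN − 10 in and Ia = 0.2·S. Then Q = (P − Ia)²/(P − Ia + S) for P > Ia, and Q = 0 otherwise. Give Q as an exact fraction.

AMC II — tabulated CN = 50 applies directly.
S = 1000/50 − 10 = 10 in ≈ 10.000 in
Ia = 0.2S: 0.2·10.000 = 2.000 in (exactly 2)
P − Ia = 3.570 − 2.000 = 157/100 ≈ 1.570 in (> 0, runoff occurs)
Runoff Q = (P−Ia)²/(P−Ia+S) = (1.570)²/(1.570+10.000) = 24649/115700 ≈ 0.213 in

Q = 24649/115700 in ≈ 0.213 in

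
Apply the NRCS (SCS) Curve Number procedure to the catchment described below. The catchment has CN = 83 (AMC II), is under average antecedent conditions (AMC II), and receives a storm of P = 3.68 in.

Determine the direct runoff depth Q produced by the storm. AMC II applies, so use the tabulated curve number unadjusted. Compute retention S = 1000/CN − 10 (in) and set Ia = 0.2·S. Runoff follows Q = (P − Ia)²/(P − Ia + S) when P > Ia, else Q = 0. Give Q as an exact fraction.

Q = 11512449/5724925 in ≈ 2.011 in

CN(II) = 83; AMC II needs no correction.
Retention S: 1000/CN − 10 with CN=83.000 → S = 170/83 ≈ 2.048 in
Ia = 0.2·(170/83) = 34/83 in ≈ 0.410 in
Excess rainfall: 3.680 − 0.410 = 3.270 in; P > Ia so Q > 0
Q: (6786/2075)² ÷ (11036/2075) = 11512449/5724925 in (≈ 2.011 in)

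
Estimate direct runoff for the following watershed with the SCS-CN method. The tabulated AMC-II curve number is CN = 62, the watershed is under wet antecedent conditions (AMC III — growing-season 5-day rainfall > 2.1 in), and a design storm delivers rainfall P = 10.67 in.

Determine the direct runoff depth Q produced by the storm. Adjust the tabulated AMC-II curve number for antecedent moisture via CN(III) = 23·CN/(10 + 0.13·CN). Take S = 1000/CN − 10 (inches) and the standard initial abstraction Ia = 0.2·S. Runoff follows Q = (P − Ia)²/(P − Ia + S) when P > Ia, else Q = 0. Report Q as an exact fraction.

Q = 522397918441/65080572300 in ≈ 8.027 in

Wet (AMC III): CN(III) = 23·62/(10 + 0.13·62) = 1426/(903/50) = 71300/903 ≈ 78.959
S = 1000/(71300/903) − 10 = 1900/713 in ≈ 2.665 in
Ia = 0.2S: 0.2·2.665 = 0.533 in (exactly 380/713)
Excess rainfall: 10.670 − 0.533 = 10.137 in; P > Ia so Q > 0
Q: (722771/71300)² ÷ (912771/71300) = 522397918441/65080572300 in (≈ 8.027 in)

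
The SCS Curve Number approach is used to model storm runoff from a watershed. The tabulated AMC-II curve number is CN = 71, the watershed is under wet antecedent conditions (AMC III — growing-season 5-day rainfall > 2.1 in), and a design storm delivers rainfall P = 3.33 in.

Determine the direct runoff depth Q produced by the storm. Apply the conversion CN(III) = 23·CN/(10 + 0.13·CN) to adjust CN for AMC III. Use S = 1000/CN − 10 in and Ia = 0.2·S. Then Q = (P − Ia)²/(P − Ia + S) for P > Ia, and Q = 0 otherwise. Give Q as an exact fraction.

Q = 235990952521/126686343700 in ≈ 1.863 in

Wet (AMC III): CN(III) = 23·71/(10 + 0.13·71) = 1633/(1923/100) = 163300/1923 ≈ 84.919
S = 1000/(163300/1923) − 10 = 2900/1633 in ≈ 1.776 in
Ia = 0.2S: 0.2·1.776 = 0.355 in (exactly 580/1633)
Since P=3.330 > Ia=0.355: effective rainfall P−Ia = 485789/163300 in
Runoff Q = (P−Ia)²/(P−Ia+S) = (2.975)²/(2.975+1.776) = 235990952521/126686343700 ≈ 1.863 in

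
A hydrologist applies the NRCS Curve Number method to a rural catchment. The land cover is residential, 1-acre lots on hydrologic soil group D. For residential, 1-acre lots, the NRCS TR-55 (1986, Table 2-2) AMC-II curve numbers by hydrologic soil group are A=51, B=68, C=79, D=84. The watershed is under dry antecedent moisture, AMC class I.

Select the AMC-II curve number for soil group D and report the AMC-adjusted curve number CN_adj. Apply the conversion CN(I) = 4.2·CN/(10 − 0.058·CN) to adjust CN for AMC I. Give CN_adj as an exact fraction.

NRCS table: residential, 1-acre lots, soil group D → CN(II) = 84
Adjust CN=84 to AMC I: 4.2·84/(10 − 0.058·84) → (1764/5) ÷ (641/125) = 44100/641 ≈ 68.799

CN_adj = 44100/641 ≈ 68.799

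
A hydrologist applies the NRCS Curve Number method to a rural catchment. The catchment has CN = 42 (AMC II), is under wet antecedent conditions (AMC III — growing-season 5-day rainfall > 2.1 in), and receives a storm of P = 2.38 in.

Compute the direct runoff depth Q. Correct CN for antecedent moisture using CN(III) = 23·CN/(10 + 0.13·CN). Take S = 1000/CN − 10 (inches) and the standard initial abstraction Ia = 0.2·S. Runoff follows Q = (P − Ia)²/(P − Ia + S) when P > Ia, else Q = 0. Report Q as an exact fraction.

Q = 810939529/4189469550 in ≈ 0.194 in

Adjust CN=42 to AMC III: 23·42/(10 + 0.13·42) → 966 ÷ (773/50) = 48300/773 ≈ 62.484
Max retention: S = 1000/(48300/773) − 10 = 2900/483 in (≈ 6.004 in)
Initial abstraction Ia = S/5 = (2900/483)/5 = 580/483 ≈ 1.201 in
Excess rainfall: 2.380 − 1.201 = 1.179 in; P > Ia so Q > 0
Runoff Q = (P−Ia)²/(P−Ia+S) = (1.179)²/(1.179+6.004) = 810939529/4189469550 ≈ 0.194 in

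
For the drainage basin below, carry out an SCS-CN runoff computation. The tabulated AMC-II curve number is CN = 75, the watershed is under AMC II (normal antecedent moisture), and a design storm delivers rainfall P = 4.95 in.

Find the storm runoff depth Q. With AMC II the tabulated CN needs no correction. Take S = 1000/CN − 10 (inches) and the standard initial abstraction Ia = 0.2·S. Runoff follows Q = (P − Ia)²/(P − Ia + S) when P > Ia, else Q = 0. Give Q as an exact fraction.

Average conditions: CN = 75 (no AMC adjustment).
Max retention: S = 1000/75 − 10 = 10/3 in (≈ 3.333 in)
Ia = 0.2·(10/3) = 2/3 in ≈ 0.667 in
P − Ia = 4.950 − 0.667 = 257/60 ≈ 4.283 in (> 0, runoff occurs)
Q = (257/60)²/((257/60) + 10/3) = (66049/3600)/(457/60) = 66049/27420 in ≈ 2.409 in

Q = 66049/27420 in ≈ 2.409 in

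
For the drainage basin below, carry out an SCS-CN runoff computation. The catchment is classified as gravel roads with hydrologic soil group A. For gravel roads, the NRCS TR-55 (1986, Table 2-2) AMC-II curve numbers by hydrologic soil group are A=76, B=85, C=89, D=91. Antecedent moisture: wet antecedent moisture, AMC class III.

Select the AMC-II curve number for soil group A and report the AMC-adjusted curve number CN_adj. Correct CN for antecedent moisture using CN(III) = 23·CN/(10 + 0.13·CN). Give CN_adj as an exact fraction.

CN_adj = 43700/497 ≈ 87.928

NRCS table: gravel roads, soil group A → CN(II) = 76
CN(III) from CN(II)=76: (23·76)/(10 + 0.13·76) = 43700/497 ≈ 87.928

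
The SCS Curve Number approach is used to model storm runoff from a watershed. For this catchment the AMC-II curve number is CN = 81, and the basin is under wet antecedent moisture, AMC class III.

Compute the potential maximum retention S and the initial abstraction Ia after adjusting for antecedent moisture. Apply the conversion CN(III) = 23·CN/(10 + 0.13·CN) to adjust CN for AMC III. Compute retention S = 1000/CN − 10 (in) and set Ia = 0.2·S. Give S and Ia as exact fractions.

CN(III) from CN(II)=81: (23·81)/(10 + 0.13·81) = 186300/2053 ≈ 90.745
S = 1000/(186300/2053) − 10 = 1900/1863 in ≈ 1.020 in
Initial abstraction Ia = S/5 = (1900/1863)/5 = 380/1863 ≈ 0.204 in

S = 1900/1863 in ≈ 1.020 in; Ia = 380/1863 in ≈ 0.204 in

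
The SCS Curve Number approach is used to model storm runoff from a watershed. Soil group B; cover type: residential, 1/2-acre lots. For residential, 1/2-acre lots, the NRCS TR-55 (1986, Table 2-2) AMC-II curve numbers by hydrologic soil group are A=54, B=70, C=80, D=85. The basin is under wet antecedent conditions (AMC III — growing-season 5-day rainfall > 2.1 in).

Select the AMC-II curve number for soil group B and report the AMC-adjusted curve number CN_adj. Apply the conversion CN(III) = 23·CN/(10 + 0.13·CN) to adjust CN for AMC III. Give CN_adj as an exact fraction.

CN_adj = 16100/191 ≈ 84.293

NRCS table: residential, 1/2-acre lots, soil group B → CN(II) = 70
Adjust CN=70 to AMC III: 23·70/(10 + 0.13·70) → 1610 ÷ (191/10) = 16100/191 ≈ 84.293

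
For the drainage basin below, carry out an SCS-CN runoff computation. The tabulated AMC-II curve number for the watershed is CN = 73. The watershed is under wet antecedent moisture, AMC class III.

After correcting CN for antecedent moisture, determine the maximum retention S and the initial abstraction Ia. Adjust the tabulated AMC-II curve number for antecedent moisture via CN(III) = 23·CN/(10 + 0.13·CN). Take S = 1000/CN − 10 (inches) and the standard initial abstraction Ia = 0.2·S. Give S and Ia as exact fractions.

Wet (AMC III): CN(III) = 23·73/(10 + 0.13·73) = 1679/(1949/100) = 167900/1949 ≈ 86.147
S = 1000/(167900/1949) − 10 = 2700/1679 in ≈ 1.608 in
Ia = 0.2S: 0.2·1.608 = 0.322 in (exactly 540/1679)

S = 2700/1679 in ≈ 1.608 in; Ia = 540/1679 in ≈ 0.322 in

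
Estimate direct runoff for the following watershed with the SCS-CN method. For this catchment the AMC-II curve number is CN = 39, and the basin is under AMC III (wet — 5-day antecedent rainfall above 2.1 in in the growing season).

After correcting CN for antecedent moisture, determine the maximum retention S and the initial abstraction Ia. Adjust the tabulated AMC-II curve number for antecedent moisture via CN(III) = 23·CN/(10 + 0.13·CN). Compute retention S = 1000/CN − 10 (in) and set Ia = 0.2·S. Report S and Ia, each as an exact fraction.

Adjust CN=39 to AMC III: 23·39/(10 + 0.13·39) → 897 ÷ (1507/100) = 89700/1507 ≈ 59.522
Max retention: S = 1000/(89700/1507) − 10 = 6100/897 in (≈ 6.800 in)
Ia = 0.2S: 0.2·6.800 = 1.360 in (exactly 1220/897)

S = 6100/897 in ≈ 6.800 in; Ia = 1220/897 in ≈ 1.360 in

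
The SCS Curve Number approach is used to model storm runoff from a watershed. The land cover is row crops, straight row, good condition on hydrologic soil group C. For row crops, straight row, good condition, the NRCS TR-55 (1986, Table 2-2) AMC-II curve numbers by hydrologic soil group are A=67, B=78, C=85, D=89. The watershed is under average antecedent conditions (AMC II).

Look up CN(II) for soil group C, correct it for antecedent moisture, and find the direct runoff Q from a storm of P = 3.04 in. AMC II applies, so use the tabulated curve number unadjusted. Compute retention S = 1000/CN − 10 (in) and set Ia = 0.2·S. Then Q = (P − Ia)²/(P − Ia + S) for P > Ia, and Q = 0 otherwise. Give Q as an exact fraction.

Q = 326041/201025 in ≈ 1.622 in

NRCS table: row crops, straight row, good condition, soil group C → CN(II) = 85
CN(II) = 85; AMC II needs no correction.
Retention S: 1000/CN − 10 with CN=85.000 → S = 30/17 ≈ 1.765 in
Ia = 0.2·(30/17) = 6/17 in ≈ 0.353 in
P − Ia = 3.040 − 0.353 = 1142/425 ≈ 2.687 in (> 0, runoff occurs)
Q: (1142/425)² ÷ (1892/425) = 326041/201025 in (≈ 1.622 in)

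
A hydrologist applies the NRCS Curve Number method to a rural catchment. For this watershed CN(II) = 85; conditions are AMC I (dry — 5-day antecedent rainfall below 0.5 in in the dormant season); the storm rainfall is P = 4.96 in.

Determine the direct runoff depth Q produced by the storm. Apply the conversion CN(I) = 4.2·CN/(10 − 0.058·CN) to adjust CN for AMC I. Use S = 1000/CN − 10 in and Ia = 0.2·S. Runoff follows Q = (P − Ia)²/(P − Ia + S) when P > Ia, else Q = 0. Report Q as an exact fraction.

Q = 37552384/18412275 in ≈ 2.040 in

CN(I) from CN(II)=85: (4.2·85)/(10 − 0.058·85) = 11900/169 ≈ 70.414
S = 1000/(11900/169) − 10 = 500/119 in ≈ 4.202 in
Ia = 0.2S: 0.2·4.202 = 0.840 in (exactly 100/119)
P − Ia = 4.960 − 0.840 = 12256/2975 ≈ 4.120 in (> 0, runoff occurs)
Q = (12256/2975)²/((12256/2975) + 500/119) = (150209536/8850625)/(24756/2975) = 37552384/18412275 in ≈ 2.040 in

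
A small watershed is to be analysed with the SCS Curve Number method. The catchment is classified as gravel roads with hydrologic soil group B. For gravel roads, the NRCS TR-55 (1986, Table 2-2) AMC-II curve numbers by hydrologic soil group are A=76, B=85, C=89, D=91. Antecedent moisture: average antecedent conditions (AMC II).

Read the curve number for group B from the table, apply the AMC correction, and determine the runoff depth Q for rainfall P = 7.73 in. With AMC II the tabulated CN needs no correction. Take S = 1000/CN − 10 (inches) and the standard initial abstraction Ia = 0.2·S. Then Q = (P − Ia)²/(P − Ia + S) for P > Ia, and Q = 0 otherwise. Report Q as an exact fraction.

Q = 157276681/26419700 in ≈ 5.953 in

NRCS table: gravel roads, soil group B → CN(II) = 85
Average conditions: CN = 85 (no AMC adjustment).
S = 1000/85 − 10 = 30/17 in ≈ 1.765 in
Ia = 0.2S: 0.2·1.765 = 0.353 in (exactly 6/17)
Excess rainfall: 7.730 − 0.353 = 7.377 in; P > Ia so Q > 0
Q = (12541/1700)²/((12541/1700) + 30/17) = (157276681/2890000)/(15541/1700) = 157276681/26419700 in ≈ 5.953 in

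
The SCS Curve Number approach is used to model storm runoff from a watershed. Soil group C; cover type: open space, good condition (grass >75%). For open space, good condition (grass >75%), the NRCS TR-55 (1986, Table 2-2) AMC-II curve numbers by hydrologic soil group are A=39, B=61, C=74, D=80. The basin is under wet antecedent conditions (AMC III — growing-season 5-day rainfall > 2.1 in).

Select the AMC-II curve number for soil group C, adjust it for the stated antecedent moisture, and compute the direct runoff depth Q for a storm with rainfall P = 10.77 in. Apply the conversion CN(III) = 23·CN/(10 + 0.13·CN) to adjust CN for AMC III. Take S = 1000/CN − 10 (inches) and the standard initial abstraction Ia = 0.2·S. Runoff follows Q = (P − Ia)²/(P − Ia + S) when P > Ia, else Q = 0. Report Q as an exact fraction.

Q = 793038337729/86846847700 in ≈ 9.131 in

NRCS table: open space, good condition (grass >75%), soil group C → CN(II) = 74
Wet (AMC III): CN(III) = 23·74/(10 + 0.13·74) = 1702/(981/50) = 85100/981 ≈ 86.748
Retention S: 1000/CN − 10 with CN=86.748 → S = 1300/851 ≈ 1.528 in
Ia = 0.2·(1300/851) = 260/851 in ≈ 0.306 in
Since P=10.770 > Ia=0.306: effective rainfall P−Ia = 890527/85100 in
Runoff Q = (P−Ia)²/(P−Ia+S) = (10.464)²/(10.464+1.528) = 793038337729/86846847700 ≈ 9.131 in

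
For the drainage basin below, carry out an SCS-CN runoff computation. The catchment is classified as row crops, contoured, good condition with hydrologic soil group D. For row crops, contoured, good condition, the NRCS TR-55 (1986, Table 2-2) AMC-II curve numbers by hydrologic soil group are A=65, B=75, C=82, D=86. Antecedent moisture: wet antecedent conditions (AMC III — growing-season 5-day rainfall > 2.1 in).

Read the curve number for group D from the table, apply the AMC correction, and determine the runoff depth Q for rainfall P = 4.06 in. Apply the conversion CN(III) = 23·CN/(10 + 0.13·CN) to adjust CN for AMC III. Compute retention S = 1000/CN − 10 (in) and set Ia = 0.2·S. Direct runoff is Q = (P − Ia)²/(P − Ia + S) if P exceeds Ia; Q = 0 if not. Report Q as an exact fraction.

NRCS table: row crops, contoured, good condition, soil group D → CN(II) = 86
Adjust CN=86 to AMC III: 23·86/(10 + 0.13·86) → 1978 ÷ (1059/50) = 98900/1059 ≈ 93.390
Retention S: 1000/CN − 10 with CN=93.390 → S = 700/989 ≈ 0.708 in
Initial abstraction Ia = S/5 = (700/989)/5 = 140/989 ≈ 0.142 in
P − Ia = 4.060 − 0.142 = 193767/49450 ≈ 3.918 in (> 0, runoff occurs)
Runoff Q = (P−Ia)²/(P−Ia+S) = (3.918)²/(3.918+0.708) = 5363664327/1616075450 ≈ 3.319 in

Q = 5363664327/1616075450 in ≈ 3.319 in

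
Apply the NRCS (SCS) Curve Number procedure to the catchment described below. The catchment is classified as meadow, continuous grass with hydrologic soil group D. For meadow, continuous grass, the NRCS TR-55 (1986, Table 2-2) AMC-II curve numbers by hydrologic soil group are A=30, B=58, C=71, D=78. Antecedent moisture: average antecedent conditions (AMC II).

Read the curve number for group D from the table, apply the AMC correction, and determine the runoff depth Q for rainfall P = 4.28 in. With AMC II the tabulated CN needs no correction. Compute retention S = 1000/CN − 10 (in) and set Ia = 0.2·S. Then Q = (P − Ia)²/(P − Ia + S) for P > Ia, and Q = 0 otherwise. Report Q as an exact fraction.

NRCS table: meadow, continuous grass, soil group D → CN(II) = 78
AMC II — tabulated CN = 78 applies directly.
Retention S: 1000/CN − 10 with CN=78.000 → S = 110/39 ≈ 2.821 in
Ia = 0.2·(110/39) = 22/39 in ≈ 0.564 in
P − Ia = 4.280 − 0.564 = 3623/975 ≈ 3.716 in (> 0, runoff occurs)
Q: (3623/975)² ÷ (6373/975) = 13126129/6213675 in (≈ 2.112 in)

Q = 13126129/6213675 in ≈ 2.112 in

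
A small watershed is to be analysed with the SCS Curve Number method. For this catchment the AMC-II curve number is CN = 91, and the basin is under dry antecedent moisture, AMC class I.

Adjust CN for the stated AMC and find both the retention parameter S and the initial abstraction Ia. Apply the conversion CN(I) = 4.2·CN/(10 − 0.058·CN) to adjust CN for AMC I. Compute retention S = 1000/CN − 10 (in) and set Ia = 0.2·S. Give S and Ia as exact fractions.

S = 1500/637 in ≈ 2.355 in; Ia = 300/637 in ≈ 0.471 in

Dry (AMC I): CN(I) = 4.2·91/(10 − 0.058·91) = (1911/5)/(2361/500) = 63700/787 ≈ 80.940
Max retention: S = 1000/(63700/787) − 10 = 1500/637 in (≈ 2.355 in)
Ia = 0.2S: 0.2·2.355 = 0.471 in (exactly 300/637)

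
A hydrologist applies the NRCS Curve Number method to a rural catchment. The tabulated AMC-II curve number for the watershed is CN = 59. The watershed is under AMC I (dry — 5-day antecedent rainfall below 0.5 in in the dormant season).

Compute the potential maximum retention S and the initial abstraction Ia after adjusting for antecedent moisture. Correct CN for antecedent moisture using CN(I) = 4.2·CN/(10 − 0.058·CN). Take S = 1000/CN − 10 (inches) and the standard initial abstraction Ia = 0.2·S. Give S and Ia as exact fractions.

CN(I) from CN(II)=59: (4.2·59)/(10 − 0.058·59) = 123900/3289 ≈ 37.671
Max retention: S = 1000/(123900/3289) − 10 = 20500/1239 in (≈ 16.546 in)
Ia = 0.2·(20500/1239) = 4100/1239 in ≈ 3.309 in

S = 20500/1239 in ≈ 16.546 in; Ia = 4100/1239 in ≈ 3.309 in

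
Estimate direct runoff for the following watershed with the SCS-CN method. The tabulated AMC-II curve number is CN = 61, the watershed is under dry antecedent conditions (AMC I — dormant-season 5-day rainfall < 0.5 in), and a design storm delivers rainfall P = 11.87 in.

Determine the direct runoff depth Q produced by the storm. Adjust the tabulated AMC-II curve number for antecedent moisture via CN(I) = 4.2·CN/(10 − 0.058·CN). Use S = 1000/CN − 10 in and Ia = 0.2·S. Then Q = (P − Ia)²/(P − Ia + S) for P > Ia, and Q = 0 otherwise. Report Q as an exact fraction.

Dry (AMC I): CN(I) = 4.2·61/(10 − 0.058·61) = (1281/5)/(3231/500) = 42700/1077 ≈ 39.647
Max retention: S = 1000/(42700/1077) − 10 = 6500/427 in (≈ 15.222 in)
Ia = 0.2·(6500/427) = 1300/427 in ≈ 3.044 in
Excess rainfall: 11.870 − 3.044 = 8.826 in; P > Ia so Q > 0
Runoff Q = (P−Ia)²/(P−Ia+S) = (8.826)²/(8.826+15.222) = 142015168801/43846452300 ≈ 3.239 in

Q = 142015168801/43846452300 in ≈ 3.239 in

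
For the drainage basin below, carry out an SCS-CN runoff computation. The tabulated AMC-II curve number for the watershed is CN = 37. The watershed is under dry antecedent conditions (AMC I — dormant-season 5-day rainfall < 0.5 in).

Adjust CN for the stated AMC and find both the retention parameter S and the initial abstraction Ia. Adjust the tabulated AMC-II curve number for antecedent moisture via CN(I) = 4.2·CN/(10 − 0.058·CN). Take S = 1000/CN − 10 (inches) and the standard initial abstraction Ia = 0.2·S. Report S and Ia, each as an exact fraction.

Dry (AMC I): CN(I) = 4.2·37/(10 − 0.058·37) = (777/5)/(3927/500) = 3700/187 ≈ 19.786
Max retention: S = 1000/(3700/187) − 10 = 1500/37 in (≈ 40.541 in)
Ia = 0.2S: 0.2·40.541 = 8.108 in (exactly 300/37)

S = 1500/37 in ≈ 40.541 in; Ia = 300/37 in ≈ 8.108 in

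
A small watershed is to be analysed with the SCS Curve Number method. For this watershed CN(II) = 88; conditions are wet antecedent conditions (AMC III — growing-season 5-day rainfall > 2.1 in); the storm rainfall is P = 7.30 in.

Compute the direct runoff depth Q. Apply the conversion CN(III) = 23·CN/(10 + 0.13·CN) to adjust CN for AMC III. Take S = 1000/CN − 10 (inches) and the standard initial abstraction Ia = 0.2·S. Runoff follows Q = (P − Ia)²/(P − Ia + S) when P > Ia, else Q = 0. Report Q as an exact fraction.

Wet (AMC III): CN(III) = 23·88/(10 + 0.13·88) = 2024/(536/25) = 6325/67 ≈ 94.403
Max retention: S = 1000/(6325/67) − 10 = 150/253 in (≈ 0.593 in)
Ia = 0.2·(150/253) = 30/253 in ≈ 0.119 in
P − Ia = 7.300 − 0.119 = 18169/2530 ≈ 7.181 in (> 0, runoff occurs)
Q: (18169/2530)² ÷ (19669/2530) = 330112561/49762570 in (≈ 6.634 in)

Q = 330112561/49762570 in ≈ 6.634 in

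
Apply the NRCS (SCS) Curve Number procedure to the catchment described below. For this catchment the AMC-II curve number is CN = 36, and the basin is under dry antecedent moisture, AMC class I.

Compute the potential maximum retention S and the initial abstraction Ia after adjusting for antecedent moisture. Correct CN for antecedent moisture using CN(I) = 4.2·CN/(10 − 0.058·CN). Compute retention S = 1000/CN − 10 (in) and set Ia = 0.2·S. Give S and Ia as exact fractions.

CN(I) from CN(II)=36: (4.2·36)/(10 − 0.058·36) = 18900/989 ≈ 19.110
Max retention: S = 1000/(18900/989) − 10 = 8000/189 in (≈ 42.328 in)
Ia = 0.2S: 0.2·42.328 = 8.466 in (exactly 1600/189)

S = 8000/189 in ≈ 42.328 in; Ia = 1600/189 in ≈ 8.466 in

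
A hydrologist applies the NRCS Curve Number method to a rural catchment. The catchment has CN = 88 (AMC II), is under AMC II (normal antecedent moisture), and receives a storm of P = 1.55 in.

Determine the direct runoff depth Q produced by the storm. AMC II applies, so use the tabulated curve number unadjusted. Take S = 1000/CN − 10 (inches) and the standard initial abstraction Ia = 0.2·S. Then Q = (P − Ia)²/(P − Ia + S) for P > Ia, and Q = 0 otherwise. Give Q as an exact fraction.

Q = 78961/127820 in ≈ 0.618 in

Average conditions: CN = 88 (no AMC adjustment).
S = 1000/88 − 10 = 15/11 in ≈ 1.364 in
Ia = 0.2·(15/11) = 3/11 in ≈ 0.273 in
P − Ia = 1.550 − 0.273 = 281/220 ≈ 1.277 in (> 0, runoff occurs)
Q = (281/220)²/((281/220) + 15/11) = (78961/48400)/(581/220) = 78961/127820 in ≈ 0.618 in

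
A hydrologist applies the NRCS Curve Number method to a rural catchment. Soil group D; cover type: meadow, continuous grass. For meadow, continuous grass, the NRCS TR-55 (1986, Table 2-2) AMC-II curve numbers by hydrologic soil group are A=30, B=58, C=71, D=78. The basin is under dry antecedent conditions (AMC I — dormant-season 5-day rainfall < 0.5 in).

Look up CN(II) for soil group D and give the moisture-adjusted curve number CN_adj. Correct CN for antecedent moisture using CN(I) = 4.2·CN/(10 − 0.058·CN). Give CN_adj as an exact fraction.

NRCS table: meadow, continuous grass, soil group D → CN(II) = 78
CN(I) from CN(II)=78: (4.2·78)/(10 − 0.058·78) = 81900/1369 ≈ 59.825

CN_adj = 81900/1369 ≈ 59.825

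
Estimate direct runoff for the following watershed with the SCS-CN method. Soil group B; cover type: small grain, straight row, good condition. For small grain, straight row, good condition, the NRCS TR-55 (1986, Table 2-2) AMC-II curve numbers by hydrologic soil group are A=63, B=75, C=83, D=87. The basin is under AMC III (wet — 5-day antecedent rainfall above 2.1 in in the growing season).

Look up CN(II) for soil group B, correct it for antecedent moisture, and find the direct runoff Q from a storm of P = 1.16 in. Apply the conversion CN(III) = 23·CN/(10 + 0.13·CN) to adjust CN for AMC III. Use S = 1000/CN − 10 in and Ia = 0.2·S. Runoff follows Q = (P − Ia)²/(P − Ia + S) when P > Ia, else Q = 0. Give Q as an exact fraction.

NRCS table: small grain, straight row, good condition, soil group B → CN(II) = 75
CN(III) from CN(II)=75: (23·75)/(10 + 0.13·75) = 6900/79 ≈ 87.342
S = 1000/(6900/79) − 10 = 100/69 in ≈ 1.449 in
Ia = 0.2·(100/69) = 20/69 in ≈ 0.290 in
P − Ia = 1.160 − 0.290 = 1501/1725 ≈ 0.870 in (> 0, runoff occurs)
Runoff Q = (P−Ia)²/(P−Ia+S) = (0.870)²/(0.870+1.449) = 2253001/6901725 ≈ 0.326 in

Q = 2253001/6901725 in ≈ 0.326 in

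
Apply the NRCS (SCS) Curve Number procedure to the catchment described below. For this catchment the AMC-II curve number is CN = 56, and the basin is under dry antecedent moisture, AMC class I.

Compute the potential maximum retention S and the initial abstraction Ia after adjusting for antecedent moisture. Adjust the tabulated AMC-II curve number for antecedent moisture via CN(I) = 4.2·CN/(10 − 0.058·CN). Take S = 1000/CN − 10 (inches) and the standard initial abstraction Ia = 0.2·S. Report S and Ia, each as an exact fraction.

S = 2750/147 in ≈ 18.707 in; Ia = 550/147 in ≈ 3.741 in

CN(I) from CN(II)=56: (4.2·56)/(10 − 0.058·56) = 7350/211 ≈ 34.834
Max retention: S = 1000/(7350/211) − 10 = 2750/147 in (≈ 18.707 in)
Ia = 0.2·(2750/147) = 550/147 in ≈ 3.741 in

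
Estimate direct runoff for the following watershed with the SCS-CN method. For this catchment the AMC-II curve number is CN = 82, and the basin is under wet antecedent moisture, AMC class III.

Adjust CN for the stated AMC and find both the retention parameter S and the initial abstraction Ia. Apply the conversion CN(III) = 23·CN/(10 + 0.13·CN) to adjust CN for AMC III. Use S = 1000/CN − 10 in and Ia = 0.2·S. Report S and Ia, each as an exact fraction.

S = 900/943 in ≈ 0.954 in; Ia = 180/943 in ≈ 0.191 in

Wet (AMC III): CN(III) = 23·82/(10 + 0.13·82) = 1886/(1033/50) = 94300/1033 ≈ 91.288
Retention S: 1000/CN − 10 with CN=91.288 → S = 900/943 ≈ 0.954 in
Initial abstraction Ia = S/5 = (900/943)/5 = 180/943 ≈ 0.191 in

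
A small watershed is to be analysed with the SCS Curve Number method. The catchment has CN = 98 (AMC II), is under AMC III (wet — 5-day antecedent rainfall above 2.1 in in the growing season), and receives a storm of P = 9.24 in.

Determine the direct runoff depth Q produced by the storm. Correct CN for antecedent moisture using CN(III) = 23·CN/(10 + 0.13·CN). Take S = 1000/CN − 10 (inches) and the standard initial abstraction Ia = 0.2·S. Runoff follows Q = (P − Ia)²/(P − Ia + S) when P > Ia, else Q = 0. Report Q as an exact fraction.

Wet (AMC III): CN(III) = 23·98/(10 + 0.13·98) = 2254/(1137/50) = 112700/1137 ≈ 99.120
Retention S: 1000/CN − 10 with CN=99.120 → S = 100/1127 ≈ 0.089 in
Initial abstraction Ia = S/5 = (100/1127)/5 = 20/1127 ≈ 0.018 in
Excess rainfall: 9.240 − 0.018 = 9.222 in; P > Ia so Q > 0
Runoff Q = (P−Ia)²/(P−Ia+S) = (9.222)²/(9.222+0.089) = 67515266569/7391344975 ≈ 9.134 in

Q = 67515266569/7391344975 in ≈ 9.134 in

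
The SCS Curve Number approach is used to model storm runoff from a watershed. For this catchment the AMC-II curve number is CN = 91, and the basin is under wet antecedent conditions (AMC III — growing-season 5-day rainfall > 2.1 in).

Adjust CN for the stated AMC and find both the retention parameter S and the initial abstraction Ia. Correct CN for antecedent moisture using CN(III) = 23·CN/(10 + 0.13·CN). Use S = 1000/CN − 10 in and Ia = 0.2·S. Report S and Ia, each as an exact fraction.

S = 900/2093 in ≈ 0.430 in; Ia = 180/2093 in ≈ 0.086 in

Wet (AMC III): CN(III) = 23·91/(10 + 0.13·91) = 2093/(2183/100) = 209300/2183 ≈ 95.877
S = 1000/(209300/2183) − 10 = 900/2093 in ≈ 0.430 in
Initial abstraction Ia = S/5 = (900/2093)/5 = 180/2093 ≈ 0.086 in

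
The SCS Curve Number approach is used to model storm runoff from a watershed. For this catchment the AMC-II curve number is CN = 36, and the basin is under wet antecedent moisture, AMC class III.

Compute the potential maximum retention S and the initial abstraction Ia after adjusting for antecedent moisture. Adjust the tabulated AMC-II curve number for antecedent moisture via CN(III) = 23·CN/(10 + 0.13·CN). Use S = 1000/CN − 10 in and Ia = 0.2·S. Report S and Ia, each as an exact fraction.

Adjust CN=36 to AMC III: 23·36/(10 + 0.13·36) → 828 ÷ (367/25) = 20700/367 ≈ 56.403
Max retention: S = 1000/(20700/367) − 10 = 1600/207 in (≈ 7.729 in)
Ia = 0.2S: 0.2·7.729 = 1.546 in (exactly 320/207)

S = 1600/207 in ≈ 7.729 in; Ia = 320/207 in ≈ 1.546 in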